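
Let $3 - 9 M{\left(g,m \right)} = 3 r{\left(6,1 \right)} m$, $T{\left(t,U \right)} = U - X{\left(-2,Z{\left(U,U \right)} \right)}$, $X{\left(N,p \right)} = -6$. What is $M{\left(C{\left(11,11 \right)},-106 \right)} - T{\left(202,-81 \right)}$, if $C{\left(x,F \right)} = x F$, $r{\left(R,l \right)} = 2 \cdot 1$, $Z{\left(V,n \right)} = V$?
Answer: $146$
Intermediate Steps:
$r{\left(R,l \right)} = 2$
$T{\left(t,U \right)} = 6 + U$ ($T{\left(t,U \right)} = U - -6 = U + 6 = 6 + U$)
$C{\left(x,F \right)} = F x$
$M{\left(g,m \right)} = \frac{1}{3} - \frac{2 m}{3}$ ($M{\left(g,m \right)} = \frac{1}{3} - \frac{3 \cdot 2 m}{9} = \frac{1}{3} - \frac{6 m}{9} = \frac{1}{3} - \frac{2 m}{3}$)
$M{\left(C{\left(11,11 \right)},-106 \right)} - T{\left(202,-81 \right)} = \left(\frac{1}{3} - - \frac{212}{3}\right) - \left(6 - 81\right) = \left(\frac{1}{3} + \frac{212}{3}\right) - -75 = 71 + 75 = 146$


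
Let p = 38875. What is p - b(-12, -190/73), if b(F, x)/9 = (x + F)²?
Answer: 196937671/5329 ≈ 36956.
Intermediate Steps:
b(F, x) = 9*(F + x)² (b(F, x) = 9*(x + F)² = 9*(F + x)²)
p - b(-12, -190/73) = 38875 - 9*(-12 - 190/73)² = 38875 - 9*(-1066/73)² = 38875 - 9*1136356/5329 = 38875 - 1*10227204/5329 = 38875 - 10227204/5329 = 196937671/5329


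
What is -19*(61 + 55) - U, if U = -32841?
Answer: 30637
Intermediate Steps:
-19*(61 + 55) - U = -19*(61 + 55) - 1*(-32841) = -19*116 + 32841 = -2204 + 32841 = 30637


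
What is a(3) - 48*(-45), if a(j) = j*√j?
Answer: 2160 + 3*√3 ≈ 2165.2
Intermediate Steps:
a(j) = j^(3/2)
a(3) - 48*(-45) = 3^(3/2) - 48*(-45) = 3*√3 + 2160 = 2160 + 3*√3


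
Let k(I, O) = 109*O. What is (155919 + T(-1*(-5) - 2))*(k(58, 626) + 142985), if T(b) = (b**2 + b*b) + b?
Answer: 32937490860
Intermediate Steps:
T(b) = b + 2*b**2 (T(b) = (b**2 + b**2) + b = 2*b**2 + b = b + 2*b**2)
(155919 + T(-1*(-5) - 2))*(k(58, 626) + 142985) = (155919 + (-1*(-5) - 2)*(1 + 2*(-1*(-5) - 2)))*(109*626 + 142985) = (155919 + (5 - 2)*(1 + 2*(5 - 2)))*(68234 + 142985) = (155919 + 3*(1 + 2*3))*211219 = (155919 + 3*(1 + 6))*211219 = (155919 + 3*7)*211219 = (155919 + 21)*211219 = 155940*211219 = 32937490860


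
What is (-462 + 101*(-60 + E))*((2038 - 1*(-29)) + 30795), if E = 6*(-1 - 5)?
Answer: -333812196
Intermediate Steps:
E = -36 (E = 6*(-6) = -36)
(-462 + 101*(-60 + E))*((2038 - 1*(-29)) + 30795) = (-462 + 101*(-60 - 36))*((2038 - 1*(-29)) + 30795) = (-462 + 101*(-96))*((2038 + 29) + 30795) = (-462 - 9696)*(2067 + 30795) = -10158*32862 = -333812196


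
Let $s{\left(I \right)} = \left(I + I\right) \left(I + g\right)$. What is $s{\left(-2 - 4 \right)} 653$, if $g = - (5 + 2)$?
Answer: $101868$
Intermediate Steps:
$g = -7$ ($g = \left(-1\right) 7 = -7$)
$s{\left(I \right)} = 2 I \left(-7 + I\right)$ ($s{\left(I \right)} = \left(I + I\right) \left(I - 7\right) = 2 I \left(-7 + I\right)$)
$s{\left(-2 - 4 \right)} 653 = 2 \left(-2 - 4\right) \left(-7 - 6\right) 653 = 2 \left(-6\right) \left(-7 - 6\right) 653 = 2 \left(-6\right) \left(-13\right) 653 = 156 \cdot 653 = 101868$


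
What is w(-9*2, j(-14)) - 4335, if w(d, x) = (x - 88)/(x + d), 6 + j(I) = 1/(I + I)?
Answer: -2914822/673 ≈ -4331.1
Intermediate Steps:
j(I) = -6 + 1/(2*I) (j(I) = -6 + 1/(I + I) = -6 + 1/(2*I))
w(d, x) = (-88 + x)/(d + x)
w(-9*2, j(-14)) - 4335 = (-88 + (-6 + (1/2)/(-14)))/(-9*2 + (-6 + (1/2)/(-14))) - 4335 = (-88 + (-6 + (1/2)*(-1/14)))/(-18 + (-6 + (1/2)*(-1/14))) - 4335 = (-88 + (-6 - 1/28))/(-18 + (-6 - 1/28)) - 4335 = (-88 - 169/28)/(-18 - 169/28) - 4335 = -2633/28/(-673/28) - 4335 = -28/673*(-2633/28) - 4335 = 2633/673 - 4335 = -2914822/673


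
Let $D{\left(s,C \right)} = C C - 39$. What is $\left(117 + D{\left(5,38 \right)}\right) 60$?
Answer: $91320$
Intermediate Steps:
$D{\left(s,C \right)} = -39 + C^{2}$ ($D{\left(s,C \right)} = C^{2} - 39 = -39 + C^{2}$)
$\left(117 + D{\left(5,38 \right)}\right) 60 = \left(117 - \left(39 - 38^{2}\right)\right) 60 = \left(117 + \left(-39 + 1444\right)\right) 60 = \left(117 + 1405\right) 60 = 1522 \cdot 60 = 91320$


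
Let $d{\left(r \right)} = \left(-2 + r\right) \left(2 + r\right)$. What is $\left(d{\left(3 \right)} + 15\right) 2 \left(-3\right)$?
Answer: $-120$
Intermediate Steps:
$\left(d{\left(3 \right)} + 15\right) 2 \left(-3\right) = \left(\left(-4 + 3^{2}\right) + 15\right) 2 \left(-3\right) = \left(\left(-4 + 9\right) + 15\right) \left(-6\right) = \left(5 + 15\right) \left(-6\right) = 20 \left(-6\right) = -120$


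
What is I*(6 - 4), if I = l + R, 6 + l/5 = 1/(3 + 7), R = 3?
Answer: -53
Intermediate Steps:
l = -59/2 (l = -30 + 5/(3 + 7) = -30 + 5/10 = -30 + 5*(⅒) = -30 + ½ = -59/2 ≈ -29.500)
I = -53/2 (I = -59/2 + 3 = -53/2 ≈ -26.500)
I*(6 - 4) = -53*(6 - 4)/2 = -53/2*2 = -53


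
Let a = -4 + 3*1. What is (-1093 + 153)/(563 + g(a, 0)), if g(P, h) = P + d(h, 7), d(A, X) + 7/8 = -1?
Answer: -7520/4481 ≈ -1.6782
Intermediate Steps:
d(A, X) = -15/8 (d(A, X) = -7/8 - 1 = -15/8)
a = -1 (a = -4 + 3 = -1)
g(P, h) = -15/8 + P (g(P, h) = P - 15/8 = -15/8 + P)
(-1093 + 153)/(563 + g(a, 0)) = (-1093 + 153)/(563 + (-15/8 - 1)) = -940/(563 - 23/8) = -940/4481/8 = -940*8/4481 = -7520/4481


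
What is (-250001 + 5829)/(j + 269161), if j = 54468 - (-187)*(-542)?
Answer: -244172/222275 ≈ -1.0985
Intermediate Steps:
j = -46886 (j = 54468 - 1*101354 = 54468 - 101354 = -46886)
(-250001 + 5829)/(j + 269161) = (-250001 + 5829)/(-46886 + 269161) = -244172/222275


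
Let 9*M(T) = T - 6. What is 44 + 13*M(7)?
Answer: 409/9 ≈ 45.444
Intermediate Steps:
M(T) = -⅔ + T/9 (M(T) = (T - 6)/9 = (-6 + T)/9 = -⅔ + T/9)
44 + 13*M(7) = 44 + 13*(-⅔ + (⅑)*7) = 44 + 13*(-⅔ + 7/9) = 44 + 13*(⅑) = 44 + 13/9 = 409/9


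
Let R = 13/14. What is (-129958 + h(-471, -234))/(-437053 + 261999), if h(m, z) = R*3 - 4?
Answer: 1819429/2450756 ≈ 0.74240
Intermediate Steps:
R = 13/14 (R = 13*(1/14) = 13/14 ≈ 0.92857)
h(m, z) = -17/14 (h(m, z) = (13/14)*3 - 4 = 39/14 - 4 = -17/14)
(-129958 + h(-471, -234))/(-437053 + 261999) = (-129958 - 17/14)/(-437053 + 261999) = -1819429/14/(-175054) = -1819429/14*(-1/175054) = 1819429/2450756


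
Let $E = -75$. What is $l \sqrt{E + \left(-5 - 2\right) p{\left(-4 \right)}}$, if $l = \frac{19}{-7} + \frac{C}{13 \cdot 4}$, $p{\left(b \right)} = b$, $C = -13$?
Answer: $- \frac{83 i \sqrt{47}}{28} \approx - 20.322 i$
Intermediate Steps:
$l = - \frac{83}{28}$ ($l = \frac{19}{-7} - \frac{13}{13 \cdot 4} = 19 \left(- \frac{1}{7}\right) - \frac{13}{52} = - \frac{19}{7} - \frac{1}{4} = - \frac{83}{28} \approx -2.9643$)
$l \sqrt{E + \left(-5 - 2\right) p{\left(-4 \right)}} = - \frac{83 \sqrt{-75 + \left(-5 - 2\right) \left(-4\right)}}{28} = - \frac{83 \sqrt{-75 - -28}}{28} = - \frac{83 \sqrt{-75 + 28}}{28} = - \frac{83 \sqrt{-47}}{28} = - \frac{83 i \sqrt{47}}{28}$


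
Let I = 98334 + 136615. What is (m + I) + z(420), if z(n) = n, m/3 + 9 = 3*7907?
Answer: 306505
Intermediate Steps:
I = 234949
m = 71136 (m = -27 + 3*(3*7907) = -27 + 3*23721 = -27 + 71163 = 71136)
(m + I) + z(420) = (71136 + 234949) + 420 = 306085 + 420 = 306505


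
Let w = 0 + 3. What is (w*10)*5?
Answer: 150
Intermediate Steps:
w = 3
(w*10)*5 = (3*10)*5 = 30*5 = 150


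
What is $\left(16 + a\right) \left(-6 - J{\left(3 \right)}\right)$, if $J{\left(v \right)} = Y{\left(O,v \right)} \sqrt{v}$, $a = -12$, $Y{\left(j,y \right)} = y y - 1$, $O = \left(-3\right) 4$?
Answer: $-24 - 32 \sqrt{3} \approx -79.426$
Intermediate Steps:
$O = -12$
$Y{\left(j,y \right)} = -1 + y^{2}$ ($Y{\left(j,y \right)} = y^{2} - 1 = -1 + y^{2}$)
$J{\left(v \right)} = \sqrt{v} \left(-1 + v^{2}\right)$ ($J{\left(v \right)} = \left(-1 + v^{2}\right) \sqrt{v} = \sqrt{v} \left(-1 + v^{2}\right)$)
$\left(16 + a\right) \left(-6 - J{\left(3 \right)}\right) = \left(16 - 12\right) \left(-6 - \sqrt{3} \left(-1 + 3^{2}\right)\right) = 4 \left(-6 - \sqrt{3} \left(-1 + 9\right)\right) = 4 \left(-6 - \sqrt{3} \cdot 8\right) = 4 \left(-6 - 8 \sqrt{3}\right) = -24 - 32 \sqrt{3}$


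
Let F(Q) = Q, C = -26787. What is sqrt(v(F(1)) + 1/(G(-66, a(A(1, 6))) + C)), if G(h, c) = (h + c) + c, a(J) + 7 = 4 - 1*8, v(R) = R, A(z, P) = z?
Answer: 3*sqrt(128398)/1075 ≈ 0.99998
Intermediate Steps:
a(J) = -11 (a(J) = -7 + (4 - 1*8) = -7 + (4 - 8) = -7 - 4 = -11)
G(h, c) = h + 2*c (G(h, c) = (c + h) + c = h + 2*c)
sqrt(v(F(1)) + 1/(G(-66, a(A(1, 6))) + C)) = sqrt(1 + 1/((-66 + 2*(-11)) - 26787)) = sqrt(1 + 1/((-66 - 22) - 26787)) = sqrt(1 + 1/(-88 - 26787)) = sqrt(1 + 1/(-26875)) = sqrt(1 - 1/26875) = sqrt(26874/26875) = 3*sqrt(128398)/1075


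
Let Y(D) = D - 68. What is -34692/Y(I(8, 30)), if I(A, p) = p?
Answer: 17346/19 ≈ 912.95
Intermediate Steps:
Y(D) = -68 + D
-34692/Y(I(8, 30)) = -34692/(-68 + 30) = -34692/(-38) = -34692*(-1/38) = 17346/19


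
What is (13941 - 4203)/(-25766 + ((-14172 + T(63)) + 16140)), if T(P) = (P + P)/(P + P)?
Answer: -9738/23797 ≈ -0.40921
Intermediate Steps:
T(P) = 1 (T(P) = (2*P)/((2*P)) = (2*P)*(1/(2*P)) = 1)
(13941 - 4203)/(-25766 + ((-14172 + T(63)) + 16140)) = (13941 - 4203)/(-25766 + ((-14172 + 1) + 16140)) = 9738/(-25766 + (-14171 + 16140)) = 9738/(-25766 + 1969) = 9738/(-23797) = 9738*(-1/23797) = -9738/23797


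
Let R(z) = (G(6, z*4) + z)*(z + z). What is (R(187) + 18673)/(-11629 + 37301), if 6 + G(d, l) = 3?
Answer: 87489/25672 ≈ 3.4080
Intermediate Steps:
G(d, l) = -3 (G(d, l) = -6 + 3 = -3)
R(z) = 2*z*(-3 + z) (R(z) = (-3 + z)*(z + z) = (-3 + z)*(2*z) = 2*z*(-3 + z))
(R(187) + 18673)/(-11629 + 37301) = (2*187*(-3 + 187) + 18673)/(-11629 + 37301) = (2*187*184 + 18673)/25672 = (68816 + 18673)*(1/25672) = 87489*(1/25672) = 87489/25672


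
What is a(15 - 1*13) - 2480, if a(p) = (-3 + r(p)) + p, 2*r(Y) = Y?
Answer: -2480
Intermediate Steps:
r(Y) = Y/2
a(p) = -3 + 3*p/2 (a(p) = (-3 + p/2) + p = -3 + 3*p/2)
a(15 - 1*13) - 2480 = (-3 + 3*(15 - 1*13)/2) - 2480 = (-3 + 3*(15 - 13)/2) - 2480 = (-3 + (3/2)*2) - 2480 = (-3 + 3) - 2480 = 0 - 2480 = -2480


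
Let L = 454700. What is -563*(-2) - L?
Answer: -453574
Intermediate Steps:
-563*(-2) - L = -563*(-2) - 1*454700 = 1126 - 454700 = -453574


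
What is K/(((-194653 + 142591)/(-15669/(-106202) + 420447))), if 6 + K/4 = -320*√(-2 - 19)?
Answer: 89304655926/460757377 + 4762914982720*I*√21/460757377 ≈ 193.82 + 47371.0*I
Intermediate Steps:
K = -24 - 1280*I*√21 (K = -24 + 4*(-320*√(-2 - 19)) = -24 + 4*(-320*I*√21) = -24 - 1280*I*√21 ≈ -24.0 - 5865.7*I)
K/(((-194653 + 142591)/(-15669/(-106202) + 420447))) = (-24 - 1280*I*√21)/(((-194653 + 142591)/(-15669/(-106202) + 420447))) = (-24 - 1280*I*√21)/((-52062/(-15669*(-1/106202) + 420447))) = (-24 - 1280*I*√21)/((-52062/(15669/106202 + 420447))) = (-24 - 1280*I*√21)/((-52062/44652327963/106202)) = (-24 - 1280*I*√21)/((-52062*106202/44652327963)) = (-24 - 1280*I*√21)/(-1843029508/14884109321) = (-24 - 1280*I*√21)*(-14884109321/1843029508) = 89304655926/460757377 + 4762914982720*I*√21/460757377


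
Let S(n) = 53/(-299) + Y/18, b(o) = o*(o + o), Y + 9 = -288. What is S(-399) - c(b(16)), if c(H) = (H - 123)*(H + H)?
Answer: -238214901/598 ≈ -3.9835e+5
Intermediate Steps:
Y = -297 (Y = -9 - 288 = -297)
b(o) = 2*o² (b(o) = o*(2*o) = 2*o²)
S(n) = -9973/598 (S(n) = 53/(-299) - 297/18 = 53*(-1/299) - 297*1/18 = -53/299 - 33/2 = -9973/598)
c(H) = 2*H*(-123 + H) (c(H) = (-123 + H)*(2*H) = 2*H*(-123 + H))
S(-399) - c(b(16)) = -9973/598 - 2*2*16²*(-123 + 2*16²) = -9973/598 - 2*2*256*(-123 + 2*256) = -9973/598 - 2*512*(-123 + 512) = -9973/598 - 2*512*389 = -9973/598 - 1*398336 = -9973/598 - 398336 = -238214901/598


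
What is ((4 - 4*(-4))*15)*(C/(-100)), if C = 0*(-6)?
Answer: 0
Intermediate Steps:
C = 0
((4 - 4*(-4))*15)*(C/(-100)) = ((4 - 4*(-4))*15)*(0/(-100)) = ((4 + 16)*15)*(0*(-1/100)) = (20*15)*0 = 300*0 = 0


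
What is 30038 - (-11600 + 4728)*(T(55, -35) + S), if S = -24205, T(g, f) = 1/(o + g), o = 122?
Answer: -29436282922/177 ≈ -1.6631e+8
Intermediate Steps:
T(g, f) = 1/(122 + g)
30038 - (-11600 + 4728)*(T(55, -35) + S) = 30038 - (-11600 + 4728)*(1/(122 + 55) - 24205) = 30038 - (-6872)*(1/177 - 24205) = 30038 - (-6872)*(-4284284)/177 = 30038 - 1*29441599648/177 = 30038 - 29441599648/177 = -29436282922/177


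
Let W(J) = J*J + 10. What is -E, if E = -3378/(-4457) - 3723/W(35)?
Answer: 12421581/5504395 ≈ 2.2567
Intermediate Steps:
W(J) = 10 + J**2 (W(J) = J**2 + 10 = 10 + J**2)
E = -12421581/5504395 (E = -3378/(-4457) - 3723/(10 + 35**2) = -3378*(-1/4457) - 3723/(10 + 1225) = 3378/4457 - 3723/1235 = -12421581/5504395 ≈ -2.2567)
-E = -1*(-12421581/5504395) = 12421581/5504395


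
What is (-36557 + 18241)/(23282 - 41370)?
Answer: 241/238 ≈ 1.0126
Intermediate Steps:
(-36557 + 18241)/(23282 - 41370) = -18316/(-18088) = -18316*(-1/18088) = 241/238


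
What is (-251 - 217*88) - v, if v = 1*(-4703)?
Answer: -14644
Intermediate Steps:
v = -4703
(-251 - 217*88) - v = (-251 - 217*88) - 1*(-4703) = (-251 - 19096) + 4703 = -19347 + 4703 = -14644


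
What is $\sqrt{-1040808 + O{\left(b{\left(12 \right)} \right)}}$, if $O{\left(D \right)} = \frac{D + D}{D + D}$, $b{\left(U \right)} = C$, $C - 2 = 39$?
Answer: $i \sqrt{1040807} \approx 1020.2 i$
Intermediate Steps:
$C = 41$ ($C = 2 + 39 = 41$)
$b{\left(U \right)} = 41$
$O{\left(D \right)} = 1$ ($O{\left(D \right)} = \frac{2 D}{2 D} = 2 D \frac{1}{2 D} = 1$)
$\sqrt{-1040808 + O{\left(b{\left(12 \right)} \right)}} = \sqrt{-1040808 + 1} = \sqrt{-1040807} = i \sqrt{1040807}$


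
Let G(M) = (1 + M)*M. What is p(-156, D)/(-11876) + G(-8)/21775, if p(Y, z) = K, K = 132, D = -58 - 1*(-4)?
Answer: -552311/64649975 ≈ -0.0085431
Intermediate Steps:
D = -54 (D = -58 + 4 = -54)
p(Y, z) = 132
G(M) = M*(1 + M)
p(-156, D)/(-11876) + G(-8)/21775 = 132/(-11876) - 8*(1 - 8)/21775 = 132*(-1/11876) - 8*(-7)*(1/21775) = -33/2969 + 56*(1/21775) = -33/2969 + 56/21775 = -552311/64649975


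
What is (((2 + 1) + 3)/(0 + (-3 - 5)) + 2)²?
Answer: 25/16 ≈ 1.5625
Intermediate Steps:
(((2 + 1) + 3)/(0 + (-3 - 5)) + 2)² = ((3 + 3)/(0 - 8) + 2)² = (6/(-8) + 2)² = (6*(-⅛) + 2)² = (-¾ + 2)² = (5/4)² = 25/16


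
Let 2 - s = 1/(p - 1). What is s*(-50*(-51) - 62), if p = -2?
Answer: 17416/3 ≈ 5805.3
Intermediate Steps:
s = 7/3 (s = 2 - 1/(-2 - 1) = 2 - 1/(-3) = 2 - 1*(-⅓) = 2 + ⅓ = 7/3 ≈ 2.3333)
s*(-50*(-51) - 62) = 7*(-50*(-51) - 62)/3 = 7*(2550 - 62)/3 = (7/3)*2488 = 17416/3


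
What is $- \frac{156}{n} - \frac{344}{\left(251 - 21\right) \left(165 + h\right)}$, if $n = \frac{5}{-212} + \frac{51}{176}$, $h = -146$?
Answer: $- \frac{244613012}{417335} \approx -586.13$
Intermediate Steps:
$n = \frac{2483}{9328}$ ($n = 5 \left(- \frac{1}{212}\right) + 51 \cdot \frac{1}{176} = - \frac{5}{212} + \frac{51}{176} = \frac{2483}{9328} \approx 0.26619$)
$- \frac{156}{n} - \frac{344}{\left(251 - 21\right) \left(165 + h\right)} = - \frac{156}{\frac{2483}{9328}} - \frac{344}{\left(251 - 21\right) \left(165 - 146\right)} = \left(-156\right) \frac{9328}{2483} - \frac{344}{230 \cdot 19} = - \frac{111936}{191} - \frac{344}{4370} = - \frac{111936}{191} - \frac{172}{2185} = - \frac{244613012}{417335}$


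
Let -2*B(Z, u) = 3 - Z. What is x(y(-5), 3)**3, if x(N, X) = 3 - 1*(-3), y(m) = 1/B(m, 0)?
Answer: 216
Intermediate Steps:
B(Z, u) = -3/2 + Z/2 (B(Z, u) = -(3 - Z)/2 = -3/2 + Z/2)
y(m) = 1/(-3/2 + m/2)
x(N, X) = 6 (x(N, X) = 3 + 3 = 6)
x(y(-5), 3)**3 = 6**3 = 216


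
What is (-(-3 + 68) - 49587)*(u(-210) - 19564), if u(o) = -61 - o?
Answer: 963993580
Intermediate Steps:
(-(-3 + 68) - 49587)*(u(-210) - 19564) = (-(-3 + 68) - 49587)*((-61 - 1*(-210)) - 19564) = (-1*65 - 49587)*((-61 + 210) - 19564) = (-65 - 49587)*(149 - 19564) = -49652*(-19415) = 963993580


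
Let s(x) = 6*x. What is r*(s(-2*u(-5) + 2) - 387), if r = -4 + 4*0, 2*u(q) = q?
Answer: 1380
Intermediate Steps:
u(q) = q/2
r = -4 (r = -4 + 0 = -4)
r*(s(-2*u(-5) + 2) - 387) = -4*(6*(-(-5) + 2) - 387) = -4*(6*(-2*(-5/2) + 2) - 387) = -4*(6*(5 + 2) - 387) = -4*(6*7 - 387) = -4*(42 - 387) = -4*(-345) = 1380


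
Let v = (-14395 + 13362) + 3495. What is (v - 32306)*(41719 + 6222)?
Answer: -1430751204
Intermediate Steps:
v = 2462 (v = -1033 + 3495 = 2462)
(v - 32306)*(41719 + 6222) = (2462 - 32306)*(41719 + 6222) = -29844*47941 = -1430751204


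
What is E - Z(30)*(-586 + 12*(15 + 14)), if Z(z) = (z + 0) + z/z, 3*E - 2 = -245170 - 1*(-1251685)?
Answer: 1028651/3 ≈ 3.4288e+5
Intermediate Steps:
E = 1006517/3 (E = ⅔ + (-245170 - 1*(-1251685))/3 = ⅔ + (-245170 + 1251685)/3 = ⅔ + (⅓)*1006515 = ⅔ + 335505 = 1006517/3 ≈ 3.3551e+5)
Z(z) = 1 + z (Z(z) = z + 1 = 1 + z)
E - Z(30)*(-586 + 12*(15 + 14)) = 1006517/3 - (1 + 30)*(-586 + 12*(15 + 14)) = 1006517/3 - 31*(-586 + 12*29) = 1006517/3 - 31*(-586 + 348) = 1006517/3 - 31*(-238) = 1006517/3 - 1*(-7378) = 1006517/3 + 7378 = 1028651/3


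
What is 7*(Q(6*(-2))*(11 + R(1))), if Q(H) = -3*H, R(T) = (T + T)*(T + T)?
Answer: 3780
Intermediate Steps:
R(T) = 4*T**2 (R(T) = (2*T)*(2*T) = 4*T**2)
7*(Q(6*(-2))*(11 + R(1))) = 7*((-18*(-2))*(11 + 4*1**2)) = 7*((-3*(-12))*(11 + 4*1)) = 7*(36*(11 + 4)) = 7*(36*15) = 7*540 = 3780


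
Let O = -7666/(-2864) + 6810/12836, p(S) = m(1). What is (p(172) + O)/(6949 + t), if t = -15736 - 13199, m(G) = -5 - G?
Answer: 12833651/101032001968 ≈ 0.00012703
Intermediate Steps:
p(S) = -6 (p(S) = -5 - 1*1 = -5 - 1 = -6)
O = 14738077/4595288 (O = -7666*(-1/2864) + 6810*(1/12836) = 3833/1432 + 3405/6418 = 14738077/4595288 ≈ 3.2072)
t = -28935
(p(172) + O)/(6949 + t) = (-6 + 14738077/4595288)/(6949 - 28935) = -12833651/4595288/(-21986) = -12833651/4595288*(-1/21986) = 12833651/101032001968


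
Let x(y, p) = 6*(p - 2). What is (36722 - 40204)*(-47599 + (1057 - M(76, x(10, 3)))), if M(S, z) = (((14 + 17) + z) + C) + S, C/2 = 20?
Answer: 162591990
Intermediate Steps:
C = 40 (C = 2*20 = 40)
x(y, p) = -12 + 6*p (x(y, p) = 6*(-2 + p) = -12 + 6*p)
M(S, z) = 71 + S + z (M(S, z) = (((14 + 17) + z) + 40) + S = ((31 + z) + 40) + S = (71 + z) + S = 71 + S + z)
(36722 - 40204)*(-47599 + (1057 - M(76, x(10, 3)))) = (36722 - 40204)*(-47599 + (1057 - (71 + 76 + (-12 + 6*3)))) = -3482*(-47599 + (1057 - (71 + 76 + (-12 + 18)))) = -3482*(-47599 + (1057 - (71 + 76 + 6))) = -3482*(-47599 + (1057 - 1*153)) = -3482*(-47599 + (1057 - 153)) = -3482*(-47599 + 904) = -3482*(-46695) = 162591990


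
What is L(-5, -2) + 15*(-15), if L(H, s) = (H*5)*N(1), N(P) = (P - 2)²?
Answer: -250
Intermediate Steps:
N(P) = (-2 + P)²
L(H, s) = 5*H (L(H, s) = (H*5)*(-2 + 1)² = (5*H)*(-1)² = (5*H)*1 = 5*H)
L(-5, -2) + 15*(-15) = 5*(-5) + 15*(-15) = -25 - 225 = -250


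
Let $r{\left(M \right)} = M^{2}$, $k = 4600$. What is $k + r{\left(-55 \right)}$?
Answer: $7625$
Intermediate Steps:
$k + r{\left(-55 \right)} = 4600 + \left(-55\right)^{2} = 4600 + 3025 = 7625$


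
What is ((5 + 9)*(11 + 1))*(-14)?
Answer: -2352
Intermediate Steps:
((5 + 9)*(11 + 1))*(-14) = (14*12)*(-14) = 168*(-14) = -2352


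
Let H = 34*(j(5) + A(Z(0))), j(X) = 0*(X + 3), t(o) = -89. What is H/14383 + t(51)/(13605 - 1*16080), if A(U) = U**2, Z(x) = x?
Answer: 89/2475 ≈ 0.035960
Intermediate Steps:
j(X) = 0 (j(X) = 0*(3 + X) = 0)
H = 0 (H = 34*(0 + 0**2) = 34*(0 + 0) = 34*0 = 0)
H/14383 + t(51)/(13605 - 1*16080) = 0/14383 - 89/(13605 - 1*16080) = 0*(1/14383) - 89/(13605 - 16080) = 0 - 89/(-2475) = 0 - 89*(-1/2475) = 0 + 89/2475 = 89/2475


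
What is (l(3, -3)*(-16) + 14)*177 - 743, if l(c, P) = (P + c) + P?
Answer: 10231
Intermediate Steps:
l(c, P) = c + 2*P
(l(3, -3)*(-16) + 14)*177 - 743 = ((3 + 2*(-3))*(-16) + 14)*177 - 743 = ((3 - 6)*(-16) + 14)*177 - 743 = (-3*(-16) + 14)*177 - 743 = (48 + 14)*177 - 743 = 62*177 - 743 = 10974 - 743 = 10231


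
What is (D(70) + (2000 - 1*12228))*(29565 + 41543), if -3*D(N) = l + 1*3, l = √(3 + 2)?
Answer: -727363732 - 71108*√5/3 ≈ -7.2742e+8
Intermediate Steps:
l = √5 ≈ 2.2361
D(N) = -1 - √5/3 (D(N) = -(√5 + 1*3)/3 = -(√5 + 3)/3 = -(3 + √5)/3 = -1 - √5/3)
(D(70) + (2000 - 1*12228))*(29565 + 41543) = ((-1 - √5/3) + (2000 - 1*12228))*(29565 + 41543) = ((-1 - √5/3) + (2000 - 12228))*71108 = ((-1 - √5/3) - 10228)*71108 = (-10229 - √5/3)*71108 = -727363732 - 71108*√5/3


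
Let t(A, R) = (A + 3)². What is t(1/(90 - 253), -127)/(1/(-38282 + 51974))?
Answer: 20004096/163 ≈ 1.2272e+5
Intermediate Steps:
t(A, R) = (3 + A)²
t(1/(90 - 253), -127)/(1/(-38282 + 51974)) = (3 + 1/(90 - 253))²/(1/(-38282 + 51974)) = (3 + 1/(-163))²/(1/13692) = (3 - 1/163)²/(1/13692) = (488/163)²*13692 = (238144/26569)*13692 = 20004096/163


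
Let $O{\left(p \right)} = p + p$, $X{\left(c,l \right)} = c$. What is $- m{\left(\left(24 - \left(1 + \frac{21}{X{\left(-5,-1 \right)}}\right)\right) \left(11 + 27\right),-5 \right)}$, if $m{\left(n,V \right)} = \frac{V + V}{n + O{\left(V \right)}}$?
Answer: $\frac{25}{2559} \approx 0.0097694$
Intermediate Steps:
$O{\left(p \right)} = 2 p$
$m{\left(n,V \right)} = \frac{2 V}{n + 2 V}$ ($m{\left(n,V \right)} = \frac{V + V}{n + 2 V} = \frac{2 V}{n + 2 V}$)
$- m{\left(\left(24 - \left(1 + \frac{21}{X{\left(-5,-1 \right)}}\right)\right) \left(11 + 27\right),-5 \right)} = - \frac{2 \left(-5\right)}{\left(24 - \left(1 - \frac{21}{5}\right)\right) \left(11 + 27\right) + 2 \left(-5\right)} = - \frac{2 \left(-5\right)}{\left(24 - - \frac{16}{5}\right) 38 - 10} = - \frac{2 \left(-5\right)}{\left(24 + \left(-1 + \frac{21}{5}\right)\right) 38 - 10} = - \frac{2 \left(-5\right)}{\left(24 + \frac{16}{5}\right) 38 - 10} = - \frac{2 \left(-5\right)}{\frac{136}{5} \cdot 38 - 10} = - \frac{2 \left(-5\right)}{\frac{5168}{5} - 10} = - \frac{2 \left(-5\right)}{\frac{5118}{5}} = - \frac{2 \left(-5\right) 5}{5118} = \left(-1\right) \left(- \frac{25}{2559}\right) = \frac{25}{2559}$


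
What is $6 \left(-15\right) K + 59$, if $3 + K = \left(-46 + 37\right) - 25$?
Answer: $3389$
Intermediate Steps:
$K = -37$ ($K = -3 + \left(\left(-46 + 37\right) - 25\right) = -3 - 34 = -37$)
$6 \left(-15\right) K + 59 = 6 \left(-15\right) \left(-37\right) + 59 = \left(-90\right) \left(-37\right) + 59 = 3330 + 59 = 3389$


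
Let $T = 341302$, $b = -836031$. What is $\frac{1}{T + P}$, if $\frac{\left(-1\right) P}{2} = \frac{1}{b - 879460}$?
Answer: $\frac{1715491}{585500509284} \approx 2.93 \cdot 10^{-6}$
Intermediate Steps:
$P = \frac{2}{1715491}$ ($P = - \frac{2}{-836031 - 879460} = - \frac{2}{-1715491} = \left(-2\right) \left(- \frac{1}{1715491}\right) = \frac{2}{1715491} \approx 1.1658 \cdot 10^{-6}$)
$\frac{1}{T + P} = \frac{1}{341302 + \frac{2}{1715491}} = \frac{1}{\frac{585500509284}{1715491}} = \frac{1715491}{585500509284}$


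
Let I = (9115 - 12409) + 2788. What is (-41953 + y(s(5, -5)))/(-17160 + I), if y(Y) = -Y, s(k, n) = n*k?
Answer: 20964/8833 ≈ 2.3734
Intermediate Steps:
s(k, n) = k*n
I = -506 (I = -3294 + 2788 = -506)
(-41953 + y(s(5, -5)))/(-17160 + I) = (-41953 - 5*(-5))/(-17160 - 506) = (-41953 - 1*(-25))/(-17666) = (-41953 + 25)*(-1/17666) = -41928*(-1/17666) = 20964/8833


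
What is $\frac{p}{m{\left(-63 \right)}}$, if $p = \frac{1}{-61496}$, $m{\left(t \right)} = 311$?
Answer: $- \frac{1}{19125256} \approx -5.2287 \cdot 10^{-8}$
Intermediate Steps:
$p = - \frac{1}{61496} \approx -1.6261 \cdot 10^{-5}$
$\frac{p}{m{\left(-63 \right)}} = - \frac{1}{61496 \cdot 311} = \left(- \frac{1}{61496}\right) \frac{1}{311} = - \frac{1}{19125256}$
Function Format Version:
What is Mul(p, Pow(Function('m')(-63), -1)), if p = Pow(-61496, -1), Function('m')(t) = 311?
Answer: Rational(-1, 19125256) ≈ -5.2287e-8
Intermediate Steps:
p = Rational(-1, 61496) ≈ -1.6261e-5
Mul(p, Pow(Function('m')(-63), -1)) = Mul(Rational(-1, 61496), Pow(311, -1)) = Mul(Rational(-1, 61496), Rational(1, 311)) = Rational(-1, 19125256)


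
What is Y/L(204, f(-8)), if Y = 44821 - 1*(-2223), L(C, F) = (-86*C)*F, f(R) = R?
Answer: 11761/35088 ≈ 0.33519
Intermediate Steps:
L(C, F) = -86*C*F
Y = 47044 (Y = 44821 + 2223 = 47044)
Y/L(204, f(-8)) = 47044/((-86*204*(-8))) = 47044/140352 = 47044*(1/140352) = 11761/35088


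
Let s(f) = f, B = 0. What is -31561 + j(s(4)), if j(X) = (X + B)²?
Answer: -31545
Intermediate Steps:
j(X) = X² (j(X) = (X + 0)² = X²)
-31561 + j(s(4)) = -31561 + 4² = -31561 + 16 = -31545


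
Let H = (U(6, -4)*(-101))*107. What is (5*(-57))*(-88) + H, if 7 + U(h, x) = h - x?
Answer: -7341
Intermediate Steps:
U(h, x) = -7 + h - x (U(h, x) = -7 + (h - x) = -7 + h - x)
H = -32421 (H = ((-7 + 6 - 1*(-4))*(-101))*107 = ((-7 + 6 + 4)*(-101))*107 = (3*(-101))*107 = -303*107 = -32421)
(5*(-57))*(-88) + H = (5*(-57))*(-88) - 32421 = -285*(-88) - 32421 = 25080 - 32421 = -7341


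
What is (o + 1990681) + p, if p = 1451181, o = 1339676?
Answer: 4781538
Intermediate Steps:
(o + 1990681) + p = (1339676 + 1990681) + 1451181 = 3330357 + 1451181 = 4781538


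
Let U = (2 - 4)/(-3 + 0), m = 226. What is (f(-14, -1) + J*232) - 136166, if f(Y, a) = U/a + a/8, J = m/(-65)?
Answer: -213678563/1560 ≈ -1.3697e+5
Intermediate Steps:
U = ⅔ (U = -2/(-3) = -2*(-⅓) = ⅔ ≈ 0.66667)
J = -226/65 (J = 226/(-65) = 226*(-1/65) = -226/65 ≈ -3.4769)
f(Y, a) = a/8 + 2/(3*a) (f(Y, a) = 2/(3*a) + a/8 = a/8 + 2/(3*a))
(f(-14, -1) + J*232) - 136166 = (((⅛)*(-1) + (⅔)/(-1)) - 226/65*232) - 136166 = ((-⅛ + (⅔)*(-1)) - 52432/65) - 136166 = ((-⅛ - ⅔) - 52432/65) - 136166 = (-19/24 - 52432/65) - 136166 = -1259603/1560 - 136166 = -213678563/1560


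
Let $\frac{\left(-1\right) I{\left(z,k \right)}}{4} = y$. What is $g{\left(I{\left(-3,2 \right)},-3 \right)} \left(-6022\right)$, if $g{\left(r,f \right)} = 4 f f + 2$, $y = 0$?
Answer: $-228836$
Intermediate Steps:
$I{\left(z,k \right)} = 0$ ($I{\left(z,k \right)} = \left(-4\right) 0 = 0$)
$g{\left(r,f \right)} = 2 + 4 f^{2}$ ($g{\left(r,f \right)} = 4 f^{2} + 2 = 2 + 4 f^{2}$)
$g{\left(I{\left(-3,2 \right)},-3 \right)} \left(-6022\right) = \left(2 + 4 \left(-3\right)^{2}\right) \left(-6022\right) = \left(2 + 4 \cdot 9\right) \left(-6022\right) = \left(2 + 36\right) \left(-6022\right) = 38 \left(-6022\right) = -228836$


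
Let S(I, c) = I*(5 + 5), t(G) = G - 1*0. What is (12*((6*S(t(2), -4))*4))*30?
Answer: 172800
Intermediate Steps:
t(G) = G (t(G) = G + 0 = G)
S(I, c) = 10*I (S(I, c) = I*10 = 10*I)
(12*((6*S(t(2), -4))*4))*30 = (12*((6*(10*2))*4))*30 = (12*((6*20)*4))*30 = (12*(120*4))*30 = (12*480)*30 = 5760*30 = 172800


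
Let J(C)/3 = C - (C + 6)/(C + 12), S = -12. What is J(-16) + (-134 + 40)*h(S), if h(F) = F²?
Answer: -27183/2 ≈ -13592.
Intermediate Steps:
J(C) = 3*C - 3*(6 + C)/(12 + C) (J(C) = 3*(C - (C + 6)/(C + 12)) = 3*(C - (6 + C)/(12 + C)) = 3*C - 3*(6 + C)/(12 + C))
J(-16) + (-134 + 40)*h(S) = 3*(-6 + (-16)² + 11*(-16))/(12 - 16) + (-134 + 40)*(-12)² = 3*(-6 + 256 - 176)/(-4) - 94*144 = 3*(-¼)*74 - 13536 = -111/2 - 13536 = -27183/2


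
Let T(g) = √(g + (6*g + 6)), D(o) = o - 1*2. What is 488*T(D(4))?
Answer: 976*√5 ≈ 2182.4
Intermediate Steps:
D(o) = -2 + o (D(o) = o - 2 = -2 + o)
T(g) = √(6 + 7*g) (T(g) = √(g + (6 + 6*g)) = √(6 + 7*g))
488*T(D(4)) = 488*√(6 + 7*(-2 + 4)) = 488*√(6 + 7*2) = 488*√(6 + 14) = 488*√20 = 488*(2*√5) = 976*√5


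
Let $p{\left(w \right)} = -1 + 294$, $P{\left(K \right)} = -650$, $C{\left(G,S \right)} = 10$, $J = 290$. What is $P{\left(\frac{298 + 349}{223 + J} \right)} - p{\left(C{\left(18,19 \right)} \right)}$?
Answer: $-943$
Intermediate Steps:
$p{\left(w \right)} = 293$
$P{\left(\frac{298 + 349}{223 + J} \right)} - p{\left(C{\left(18,19 \right)} \right)} = -650 - 293 = -943$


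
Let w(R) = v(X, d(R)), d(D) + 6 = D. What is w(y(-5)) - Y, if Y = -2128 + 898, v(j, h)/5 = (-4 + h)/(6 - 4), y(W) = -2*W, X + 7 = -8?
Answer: 1230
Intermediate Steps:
X = -15 (X = -7 - 8 = -15)
d(D) = -6 + D
v(j, h) = -10 + 5*h/2 (v(j, h) = 5*((-4 + h)/(6 - 4)) = 5*((-4 + h)/2) = 5*((-4 + h)*(½)) = 5*(-2 + h/2) = -10 + 5*h/2)
w(R) = -25 + 5*R/2 (w(R) = -10 + 5*(-6 + R)/2 = -10 + (-15 + 5*R/2) = -25 + 5*R/2)
Y = -1230
w(y(-5)) - Y = (-25 + 5*(-2*(-5))/2) - 1*(-1230) = (-25 + (5/2)*10) + 1230 = (-25 + 25) + 1230 = 0 + 1230 = 1230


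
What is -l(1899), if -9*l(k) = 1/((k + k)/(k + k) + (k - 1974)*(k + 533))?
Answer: -1/1641591 ≈ -6.0916e-7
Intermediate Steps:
l(k) = -1/(9*(1 + (-1974 + k)*(533 + k))) (l(k) = -1/(9*((k + k)/(k + k) + (k - 1974)*(k + 533))) = -1/(9*((2*k)/((2*k)) + (-1974 + k)*(533 + k))) = -1/(9*((2*k)*(1/(2*k)) + (-1974 + k)*(533 + k))) = -1/(9*(1 + (-1974 + k)*(533 + k))))
-l(1899) = -1/(9*(1052141 - 1*1899² + 1441*1899)) = -1/(9*(1052141 - 1*3606201 + 2736459)) = -1/(9*(1052141 - 3606201 + 2736459)) = -1/(9*182399) = -1*1/1641591 = -1/1641591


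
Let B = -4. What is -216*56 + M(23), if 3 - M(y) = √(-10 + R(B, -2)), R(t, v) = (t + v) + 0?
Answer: -12093 - 4*I ≈ -12093.0 - 4.0*I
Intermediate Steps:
R(t, v) = t + v
M(y) = 3 - 4*I (M(y) = 3 - √(-10 + (-4 - 2)) = 3 - √(-10 - 6) = 3 - √(-16) = 3 - 4*I)
-216*56 + M(23) = -216*56 + (3 - 4*I) = -12096 + (3 - 4*I) = -12093 - 4*I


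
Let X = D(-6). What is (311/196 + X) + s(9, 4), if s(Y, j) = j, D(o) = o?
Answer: -81/196 ≈ -0.41327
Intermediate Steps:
X = -6
(311/196 + X) + s(9, 4) = (311/196 - 6) + 4 = -865/196 + 4 = -81/196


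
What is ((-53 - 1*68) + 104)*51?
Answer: -867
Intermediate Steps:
((-53 - 1*68) + 104)*51 = ((-53 - 68) + 104)*51 = (-121 + 104)*51 = -17*51 = -867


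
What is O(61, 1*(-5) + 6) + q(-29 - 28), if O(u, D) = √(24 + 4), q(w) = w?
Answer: -57 + 2*√7 ≈ -51.708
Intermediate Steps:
O(u, D) = 2*√7 (O(u, D) = √28 = 2*√7)
O(61, 1*(-5) + 6) + q(-29 - 28) = 2*√7 + (-29 - 28) = 2*√7 - 57 = -57 + 2*√7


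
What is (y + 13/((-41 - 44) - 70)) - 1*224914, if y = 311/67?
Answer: -2335684556/10385 ≈ -2.2491e+5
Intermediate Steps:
y = 311/67 (y = 311*(1/67) = 311/67 ≈ 4.6418)
(y + 13/((-41 - 44) - 70)) - 1*224914 = (311/67 + 13/((-41 - 44) - 70)) - 1*224914 = (311/67 + 13/(-85 - 70)) - 224914 = (311/67 + 13/(-155)) - 224914 = (311/67 - 1/155*13) - 224914 = (311/67 - 13/155) - 224914 = 47334/10385 - 224914 = -2335684556/10385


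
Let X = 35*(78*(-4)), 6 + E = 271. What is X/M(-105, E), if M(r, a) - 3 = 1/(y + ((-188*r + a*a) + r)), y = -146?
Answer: -139953840/38449 ≈ -3640.0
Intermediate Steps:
E = 265 (E = -6 + 271 = 265)
X = -10920 (X = 35*(-312) = -10920)
M(r, a) = 3 + 1/(-146 + a**2 - 187*r) (M(r, a) = 3 + 1/(-146 + ((-188*r + a*a) + r)) = 3 + 1/(-146 + ((-188*r + a**2) + r)) = 3 + 1/(-146 + ((a**2 - 188*r) + r)) = 3 + 1/(-146 + (a**2 - 187*r)) = 3 + 1/(-146 + a**2 - 187*r))
X/M(-105, E) = -10920*(146 - 1*265**2 + 187*(-105))/(437 - 3*265**2 + 561*(-105)) = -10920*(146 - 1*70225 - 19635)/(437 - 3*70225 - 58905) = -10920*(146 - 70225 - 19635)/(437 - 210675 - 58905) = -10920/(-269143/(-89714)) = -10920/((-1/89714*(-269143))) = -10920/269143/89714 = -10920*89714/269143 = -139953840/38449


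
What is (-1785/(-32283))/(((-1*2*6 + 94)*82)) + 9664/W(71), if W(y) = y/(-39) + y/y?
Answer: -50130607141/4256292 ≈ -11778.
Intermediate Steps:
W(y) = 1 - y/39 (W(y) = y*(-1/39) + 1 = -y/39 + 1 = 1 - y/39)
(-1785/(-32283))/(((-1*2*6 + 94)*82)) + 9664/W(71) = (-1785/(-32283))/(((-1*2*6 + 94)*82)) + 9664/(1 - 1/39*71) = (-1785*(-1/32283))/(((-2*6 + 94)*82)) + 9664/(1 - 71/39) = 35/(633*(((-12 + 94)*82))) + 9664/(-32/39) = 35/(633*((82*82))) + 9664*(-39/32) = (35/633)/6724 - 11778 = (35/633)*(1/6724) - 11778 = 35/4256292 - 11778 = -50130607141/4256292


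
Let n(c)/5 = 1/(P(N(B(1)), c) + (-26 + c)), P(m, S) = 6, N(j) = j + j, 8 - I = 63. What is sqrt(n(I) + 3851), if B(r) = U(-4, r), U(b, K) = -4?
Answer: 2*sqrt(216615)/15 ≈ 62.056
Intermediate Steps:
I = -55 (I = 8 - 1*63 = 8 - 63 = -55)
B(r) = -4
N(j) = 2*j
n(c) = 5/(-20 + c) (n(c) = 5/(6 + (-26 + c)) = 5/(-20 + c))
sqrt(n(I) + 3851) = sqrt(5/(-20 - 55) + 3851) = sqrt(5/(-75) + 3851) = sqrt(5*(-1/75) + 3851) = sqrt(-1/15 + 3851) = sqrt(57764/15) = 2*sqrt(216615)/15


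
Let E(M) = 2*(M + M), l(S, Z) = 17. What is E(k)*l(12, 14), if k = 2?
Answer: 136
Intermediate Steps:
E(M) = 4*M (E(M) = 2*(2*M) = 4*M)
E(k)*l(12, 14) = (4*2)*17 = 8*17 = 136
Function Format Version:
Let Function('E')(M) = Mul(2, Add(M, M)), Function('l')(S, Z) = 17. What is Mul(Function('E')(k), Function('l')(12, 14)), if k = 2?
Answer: 136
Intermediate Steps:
Function('E')(M) = Mul(4, M) (Function('E')(M) = Mul(2, Mul(2, M)) = Mul(4, M))
Mul(Function('E')(k), Function('l')(12, 14)) = Mul(Mul(4, 2), 17) = Mul(8, 17) = 136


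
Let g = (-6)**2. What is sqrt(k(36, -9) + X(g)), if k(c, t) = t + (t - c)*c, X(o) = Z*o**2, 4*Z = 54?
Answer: 3*sqrt(1763) ≈ 125.96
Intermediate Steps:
Z = 27/2 (Z = (1/4)*54 = 27/2 ≈ 13.500)
g = 36
X(o) = 27*o**2/2
k(c, t) = t + c*(t - c)
sqrt(k(36, -9) + X(g)) = sqrt((-9 - 1*36**2 + 36*(-9)) + (27/2)*36**2) = sqrt((-9 - 1*1296 - 324) + (27/2)*1296) = sqrt((-9 - 1296 - 324) + 17496) = sqrt(-1629 + 17496) = sqrt(15867) = 3*sqrt(1763)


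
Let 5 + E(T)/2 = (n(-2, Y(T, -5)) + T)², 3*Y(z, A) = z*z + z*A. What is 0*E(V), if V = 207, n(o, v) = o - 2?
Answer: 0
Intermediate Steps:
Y(z, A) = z²/3 + A*z/3 (Y(z, A) = (z*z + z*A)/3 = (z² + A*z)/3 = z²/3 + A*z/3)
n(o, v) = -2 + o
E(T) = -10 + 2*(-4 + T)² (E(T) = -10 + 2*((-2 - 2) + T)² = -10 + 2*(-4 + T)²)
0*E(V) = 0*(-10 + 2*(-4 + 207)²) = 0*(-10 + 2*203²) = 0*(-10 + 2*41209) = 0*(-10 + 82418) = 0*82408 = 0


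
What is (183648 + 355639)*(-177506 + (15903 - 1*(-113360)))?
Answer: -26016822741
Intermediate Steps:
(183648 + 355639)*(-177506 + (15903 - 1*(-113360))) = 539287*(-177506 + (15903 + 113360)) = 539287*(-177506 + 129263) = 539287*(-48243) = -26016822741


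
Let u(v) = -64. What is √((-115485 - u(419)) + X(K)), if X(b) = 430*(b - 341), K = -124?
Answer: I*√315371 ≈ 561.58*I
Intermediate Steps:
X(b) = -146630 + 430*b (X(b) = 430*(-341 + b) = -146630 + 430*b)
√((-115485 - u(419)) + X(K)) = √((-115485 - 1*(-64)) + (-146630 + 430*(-124))) = √((-115485 + 64) + (-146630 - 53320)) = √(-115421 - 199950) = √(-315371) = I*√315371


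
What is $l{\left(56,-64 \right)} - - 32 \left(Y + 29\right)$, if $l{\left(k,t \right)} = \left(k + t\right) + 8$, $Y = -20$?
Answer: $288$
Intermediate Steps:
$l{\left(k,t \right)} = 8 + k + t$
$l{\left(56,-64 \right)} - - 32 \left(Y + 29\right) = \left(8 + 56 - 64\right) - - 32 \left(-20 + 29\right) = 0 - \left(-32\right) 9 = 0 - -288 = 0 + 288 = 288$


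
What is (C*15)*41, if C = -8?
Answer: -4920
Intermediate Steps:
(C*15)*41 = -8*15*41 = -120*41 = -4920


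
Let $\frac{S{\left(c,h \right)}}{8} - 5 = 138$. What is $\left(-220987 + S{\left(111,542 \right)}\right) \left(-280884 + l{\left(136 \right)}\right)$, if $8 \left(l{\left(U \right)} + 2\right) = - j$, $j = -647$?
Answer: $\frac{493864328763}{8} \approx 6.1733 \cdot 10^{10}$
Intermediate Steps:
$S{\left(c,h \right)} = 1144$ ($S{\left(c,h \right)} = 40 + 8 \cdot 138 = 40 + 1104 = 1144$)
$l{\left(U \right)} = \frac{631}{8}$ ($l{\left(U \right)} = -2 + \frac{\left(-1\right) \left(-647\right)}{8} = -2 + \frac{1}{8} \cdot 647 = -2 + \frac{647}{8} = \frac{631}{8}$)
$\left(-220987 + S{\left(111,542 \right)}\right) \left(-280884 + l{\left(136 \right)}\right) = \left(-220987 + 1144\right) \left(-280884 + \frac{631}{8}\right) = \left(-219843\right) \left(- \frac{2246441}{8}\right) = \frac{493864328763}{8}$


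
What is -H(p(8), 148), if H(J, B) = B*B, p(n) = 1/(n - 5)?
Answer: -21904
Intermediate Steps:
p(n) = 1/(-5 + n)
H(J, B) = B**2
-H(p(8), 148) = -1*148**2 = -1*21904 = -21904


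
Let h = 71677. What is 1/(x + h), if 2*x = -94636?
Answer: 1/24359 ≈ 4.1053e-5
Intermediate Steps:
x = -47318 (x = (1/2)*(-94636) = -47318)
1/(x + h) = 1/(-47318 + 71677) = 1/24359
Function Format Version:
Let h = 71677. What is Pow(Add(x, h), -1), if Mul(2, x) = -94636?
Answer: Rational(1, 24359) ≈ 4.1053e-5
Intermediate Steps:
x = -47318 (x = Mul(Rational(1, 2), -94636) = -47318)
Pow(Add(x, h), -1) = Pow(Add(-47318, 71677), -1) = Pow(24359, -1) = Rational(1, 24359)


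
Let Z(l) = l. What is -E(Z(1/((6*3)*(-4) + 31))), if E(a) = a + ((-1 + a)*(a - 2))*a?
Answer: 5167/68921 ≈ 0.074970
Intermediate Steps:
E(a) = a + a*(-1 + a)*(-2 + a) (E(a) = a + ((-1 + a)*(-2 + a))*a = a + a*(-1 + a)*(-2 + a))
-E(Z(1/((6*3)*(-4) + 31))) = -(3 + (1/((6*3)*(-4) + 31))² - 3/((6*3)*(-4) + 31))/((6*3)*(-4) + 31) = -(3 + (1/(18*(-4) + 31))² - 3/(18*(-4) + 31))/(18*(-4) + 31) = -(3 + (1/(-72 + 31))² - 3/(-72 + 31))/(-72 + 31) = -(3 + (1/(-41))² - 3/(-41))/(-41) = -(-1)*(3 + (-1/41)² - 3*(-1/41))/41 = -(-1)*(3 + 1/1681 + 3/41)/41 = -(-1)*5167/(41*1681) = -1*(-5167/68921) = 5167/68921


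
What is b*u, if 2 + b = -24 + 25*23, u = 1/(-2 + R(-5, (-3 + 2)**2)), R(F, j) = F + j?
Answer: -183/2 ≈ -91.500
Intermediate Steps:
u = -1/6 (u = 1/(-2 + (-5 + (-3 + 2)**2)) = 1/(-2 + (-5 + (-1)**2)) = 1/(-2 + (-5 + 1)) = 1/(-2 - 4) = 1/(-6) = -1/6 ≈ -0.16667)
b = 549 (b = -2 + (-24 + 25*23) = -2 + (-24 + 575) = -2 + 551 = 549)
b*u = 549*(-1/6) = -183/2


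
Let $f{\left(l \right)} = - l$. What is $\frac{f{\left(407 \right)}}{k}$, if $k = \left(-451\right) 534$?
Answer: $\frac{37}{21894} \approx 0.00169$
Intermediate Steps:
$k = -240834$
$\frac{f{\left(407 \right)}}{k} = \frac{\left(-1\right) 407}{-240834} = \left(-407\right) \left(- \frac{1}{240834}\right) = \frac{37}{21894}$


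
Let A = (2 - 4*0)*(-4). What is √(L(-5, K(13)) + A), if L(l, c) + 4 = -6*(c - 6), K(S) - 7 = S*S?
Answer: 2*I*√258 ≈ 32.125*I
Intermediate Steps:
K(S) = 7 + S² (K(S) = 7 + S*S = 7 + S²)
L(l, c) = 32 - 6*c (L(l, c) = -4 - 6*(c - 6) = -4 - 6*(-6 + c) = -4 + (36 - 6*c) = 32 - 6*c)
A = -8 (A = (2 - 1*0)*(-4) = (2 + 0)*(-4) = 2*(-4) = -8)
√(L(-5, K(13)) + A) = √((32 - 6*(7 + 13²)) - 8) = √((32 - 6*(7 + 169)) - 8) = √((32 - 6*176) - 8) = √((32 - 1056) - 8) = √(-1024 - 8) = √(-1032) = 2*I*√258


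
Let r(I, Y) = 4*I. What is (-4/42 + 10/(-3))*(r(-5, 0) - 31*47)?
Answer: 5064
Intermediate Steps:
(-4/42 + 10/(-3))*(r(-5, 0) - 31*47) = (-4/42 + 10/(-3))*(4*(-5) - 31*47) = (-4*1/42 + 10*(-1/3))*(-20 - 1457) = (-2/21 - 10/3)*(-1477) = -24/7*(-1477) = 5064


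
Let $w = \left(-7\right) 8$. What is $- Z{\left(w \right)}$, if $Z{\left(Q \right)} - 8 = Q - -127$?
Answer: $-79$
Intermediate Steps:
$w = -56$
$Z{\left(Q \right)} = 135 + Q$ ($Z{\left(Q \right)} = 8 + \left(Q - -127\right) = 8 + \left(Q + 127\right) = 8 + \left(127 + Q\right) = 135 + Q$)
$- Z{\left(w \right)} = - (135 - 56) = \left(-1\right) 79 = -79$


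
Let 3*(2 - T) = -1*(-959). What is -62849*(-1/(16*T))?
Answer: -188547/15248 ≈ -12.365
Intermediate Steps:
T = -953/3 (T = 2 - (-1)*(-959)/3 = 2 - ⅓*959 = 2 - 959/3 = -953/3 ≈ -317.67)
-62849*(-1/(16*T)) = -62849/((-953/3*(-16))) = -62849/15248/3 = -62849*3/15248 = -188547/15248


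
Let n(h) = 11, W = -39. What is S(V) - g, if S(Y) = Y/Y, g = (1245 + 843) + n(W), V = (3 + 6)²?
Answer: -2098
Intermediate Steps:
V = 81 (V = 9² = 81)
g = 2099 (g = (1245 + 843) + 11 = 2088 + 11 = 2099)
S(Y) = 1
S(V) - g = 1 - 1*2099 = 1 - 2099 = -2098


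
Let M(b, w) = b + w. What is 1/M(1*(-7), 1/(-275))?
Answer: -275/1926 ≈ -0.14278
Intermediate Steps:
1/M(1*(-7), 1/(-275)) = 1/(1*(-7) + 1/(-275)) = 1/(-7 - 1/275) = 1/(-1926/275) = -275/1926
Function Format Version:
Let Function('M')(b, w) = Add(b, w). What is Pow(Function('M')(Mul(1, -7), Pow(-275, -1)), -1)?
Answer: Rational(-275, 1926) ≈ -0.14278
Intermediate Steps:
Pow(Function('M')(Mul(1, -7), Pow(-275, -1)), -1) = Pow(Add(Mul(1, -7), Pow(-275, -1)), -1) = Pow(Add(-7, Rational(-1, 275)), -1) = Pow(Rational(-1926, 275), -1) = Rational(-275, 1926)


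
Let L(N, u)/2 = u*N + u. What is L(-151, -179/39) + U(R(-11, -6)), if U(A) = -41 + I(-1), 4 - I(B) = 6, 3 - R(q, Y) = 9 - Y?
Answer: 17341/13 ≈ 1333.9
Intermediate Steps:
R(q, Y) = -6 + Y (R(q, Y) = 3 - (9 - Y) = 3 + (-9 + Y) = -6 + Y)
I(B) = -2 (I(B) = 4 - 1*6 = 4 - 6 = -2)
L(N, u) = 2*u + 2*N*u (L(N, u) = 2*(u*N + u) = 2*(N*u + u) = 2*(u + N*u) = 2*u + 2*N*u)
U(A) = -43 (U(A) = -41 - 2 = -43)
L(-151, -179/39) + U(R(-11, -6)) = 2*(-179/39)*(1 - 151) - 43 = 2*(-179*1/39)*(-150) - 43 = 2*(-179/39)*(-150) - 43 = 17900/13 - 43 = 17341/13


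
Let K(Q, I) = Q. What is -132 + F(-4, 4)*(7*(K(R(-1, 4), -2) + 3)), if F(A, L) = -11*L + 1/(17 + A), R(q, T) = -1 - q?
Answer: -13707/13 ≈ -1054.4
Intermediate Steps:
F(A, L) = 1/(17 + A) - 11*L
-132 + F(-4, 4)*(7*(K(R(-1, 4), -2) + 3)) = -132 + ((1 - 187*4 - 11*(-4)*4)/(17 - 4))*(7*((-1 - 1*(-1)) + 3)) = -132 + ((1 - 748 + 176)/13)*(7*((-1 + 1) + 3)) = -132 + ((1/13)*(-571))*(7*(0 + 3)) = -132 - 3997*3/13 = -132 - 571/13*21 = -132 - 11991/13 = -13707/13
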